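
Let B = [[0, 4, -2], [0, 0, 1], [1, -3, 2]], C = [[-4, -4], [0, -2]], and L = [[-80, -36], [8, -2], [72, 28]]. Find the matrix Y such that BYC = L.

Y = [[-2, 3], [4, -3], [-2, 5]]

Left-multiply by B⁻¹ and right-multiply by C⁻¹: Y = B⁻¹LC⁻¹.
B has determinant 4; B⁻¹ = [[3/4, -1/2, 1], [1/4, 1/2, 0], [0, 1, 0]].
det C = 8; the adjugate gives C⁻¹ = [[-1/4, 1/2], [0, -1/2]].
B⁻¹L = [[8, 2], [-16, -10], [8, -2]].
Y = (B⁻¹L)C⁻¹ = [[-2, 3], [4, -3], [-2, 5]].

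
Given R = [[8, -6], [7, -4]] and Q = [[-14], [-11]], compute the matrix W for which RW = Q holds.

R is on the left of W, so left-multiply by R⁻¹: W = R⁻¹Q.
det R = 10; the adjugate gives R⁻¹ = [[-2/5, 3/5], [-7/10, 4/5]].
W = R⁻¹Q = [[-2/5, 3/5], [-7/10, 4/5]] · [[-14], [-11]] = [[-1], [1]].

W = [[-1], [1]]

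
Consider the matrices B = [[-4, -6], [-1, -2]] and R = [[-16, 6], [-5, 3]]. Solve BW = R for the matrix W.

Since B multiplies W on the left, W = B⁻¹R.
B has determinant 2; B⁻¹ = [[-1, 3], [1/2, -2]].
W = B⁻¹R = [[-1, 3], [1/2, -2]] · [[-16, 6], [-5, 3]] = [[1, 3], [2, -3]].

W = [[1, 3], [2, -3]]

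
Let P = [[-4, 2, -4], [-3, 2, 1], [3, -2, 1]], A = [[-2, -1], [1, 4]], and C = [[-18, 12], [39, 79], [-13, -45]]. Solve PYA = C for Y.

Isolating Y: multiply by P⁻¹ from the left and A⁻¹ from the right, so Y = P⁻¹CA⁻¹.
det P = -4, so P⁻¹ = [[-1, -3/2, -5/2], [-3/2, -2, -4], [0, 1/2, 1/2]].
A has determinant -7; A⁻¹ = [[-4/7, -1/7], [1/7, 2/7]].
P⁻¹C = [[-8, -18], [1, 4], [13, 17]].
Y = (P⁻¹C)A⁻¹ = [[2, -4], [0, 1], [-5, 3]].

Y = [[2, -4], [0, 1], [-5, 3]]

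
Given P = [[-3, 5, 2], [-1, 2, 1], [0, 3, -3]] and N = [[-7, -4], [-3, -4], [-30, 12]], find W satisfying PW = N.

W = [[-5, -6], [-6, -2], [4, -6]]

Left-multiplying both sides by P⁻¹ gives W = P⁻¹N.
det P = 6, so P⁻¹ = [[-3/2, 7/2, 1/6], [-1/2, 3/2, 1/6], [-1/2, 3/2, -1/6]].
W = P⁻¹N = [[-3/2, 7/2, 1/6], [-1/2, 3/2, 1/6], [-1/2, 3/2, -1/6]] · [[-7, -4], [-3, -4], [-30, 12]] = [[-5, -6], [-6, -2], [4, -6]].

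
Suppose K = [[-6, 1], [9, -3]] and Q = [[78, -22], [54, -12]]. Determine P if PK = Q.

Since K sits to the right of P, P = QK⁻¹.
K has determinant 9; K⁻¹ = [[-1/3, -1/9], [-1, -2/3]].
P = QK⁻¹ = [[78, -22], [54, -12]] · [[-1/3, -1/9], [-1, -2/3]] = [[-4, 6], [-6, 2]].

P = [[-4, 6], [-6, 2]]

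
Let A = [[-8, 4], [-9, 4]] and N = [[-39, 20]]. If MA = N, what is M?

M = [[6, -1]]

Since A sits to the right of M, M = NA⁻¹.
det A = 4, so A⁻¹ = [[1, -1], [9/4, -2]].
M = NA⁻¹ = [[-39, 20]] · [[1, -1], [9/4, -2]] = [[6, -1]].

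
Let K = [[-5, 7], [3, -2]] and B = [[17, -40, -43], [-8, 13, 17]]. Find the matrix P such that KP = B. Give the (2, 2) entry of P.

K is on the left of P, so left-multiply by K⁻¹: P = K⁻¹B.
det K = -11, so K⁻¹ = [[2/11, 7/11], [3/11, 5/11]].
P = K⁻¹B = [[2/11, 7/11], [3/11, 5/11]] · [[17, -40, -43], [-8, 13, 17]] = [[-2, 1, 3], [1, -5, -4]].

-5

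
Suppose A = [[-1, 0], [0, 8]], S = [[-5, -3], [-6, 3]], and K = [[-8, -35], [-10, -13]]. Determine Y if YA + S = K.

Y = [[3, -4], [4, -2]]

YA = K − S = [[-3, -32], [-4, -16]].
Right-multiplying both sides by A⁻¹ gives Y = (K − S)A⁻¹.
A has determinant -8; A⁻¹ = [[-1, 0], [0, 1/8]].
Y = (K − S)A⁻¹ = [[3, -4], [4, -2]].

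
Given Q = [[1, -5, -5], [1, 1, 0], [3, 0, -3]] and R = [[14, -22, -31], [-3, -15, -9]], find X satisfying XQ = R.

Since Q sits to the right of X, X = RQ⁻¹.
det Q = -3, so Q⁻¹ = [[1, 5, -5/3], [-1, -4, 5/3], [1, 5, -2]].
X = RQ⁻¹ = [[14, -22, -31], [-3, -15, -9]] · [[1, 5, -5/3], [-1, -4, 5/3], [1, 5, -2]] = [[5, 3, 2], [3, 0, -2]].

X = [[5, 3, 2], [3, 0, -2]]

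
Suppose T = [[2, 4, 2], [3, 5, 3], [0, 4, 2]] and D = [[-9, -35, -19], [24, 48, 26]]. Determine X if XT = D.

T is on the right of X, so right-multiply by T⁻¹: X = DT⁻¹.
det T = -4, so T⁻¹ = [[1/2, 0, -1/2], [3/2, -1, 0], [-3, 2, 1/2]].
X = DT⁻¹ = [[-9, -35, -19], [24, 48, 26]] · [[1/2, 0, -1/2], [3/2, -1, 0], [-3, 2, 1/2]] = [[0, -3, -5], [6, 4, 1]].

X = [[0, -3, -5], [6, 4, 1]]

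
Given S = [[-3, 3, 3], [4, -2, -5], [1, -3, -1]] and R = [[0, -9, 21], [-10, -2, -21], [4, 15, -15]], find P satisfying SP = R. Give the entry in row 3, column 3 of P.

1

S is on the left of P, so left-multiply by S⁻¹: P = S⁻¹R.
det S = 6; the adjugate gives S⁻¹ = [[-13/6, -1, -3/2], [-1/6, 0, -1/2], [-5/3, -1, -1]].
P = S⁻¹R = [[-13/6, -1, -3/2], [-1/6, 0, -1/2], [-5/3, -1, -1]] · [[0, -9, 21], [-10, -2, -21], [4, 15, -15]] = [[4, -1, -2], [-2, -6, 4], [6, 2, 1]].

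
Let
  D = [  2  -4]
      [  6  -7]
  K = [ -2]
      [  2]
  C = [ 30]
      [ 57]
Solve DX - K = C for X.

X = [[4], [-5]]

DX = C + K = [[28], [59]].
D is on the left of X, so left-multiply by D⁻¹: X = D⁻¹(C + K).
det D = 10; the adjugate gives D⁻¹ = [[-7/10, 2/5], [-3/5, 1/5]].
X = D⁻¹(C + K) = [[4], [-5]].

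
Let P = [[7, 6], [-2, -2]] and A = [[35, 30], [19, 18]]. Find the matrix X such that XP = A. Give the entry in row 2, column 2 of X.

-6

Since P sits to the right of X, X = AP⁻¹.
det P = -2; the adjugate gives P⁻¹ = [[1, 3], [-1, -7/2]].
X = AP⁻¹ = [[35, 30], [19, 18]] · [[1, 3], [-1, -7/2]] = [[5, 0], [1, -6]].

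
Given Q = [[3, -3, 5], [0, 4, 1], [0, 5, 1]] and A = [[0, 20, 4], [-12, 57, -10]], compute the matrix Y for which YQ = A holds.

Y = [[0, 0, 4], [-4, 5, 5]]

Q is on the right of Y, so right-multiply by Q⁻¹: Y = AQ⁻¹.
det Q = -3; the adjugate gives Q⁻¹ = [[1/3, -28/3, 23/3], [0, -1, 1], [0, 5, -4]].
Y = AQ⁻¹ = [[0, 20, 4], [-12, 57, -10]] · [[1/3, -28/3, 23/3], [0, -1, 1], [0, 5, -4]] = [[0, 0, 4], [-4, 5, 5]].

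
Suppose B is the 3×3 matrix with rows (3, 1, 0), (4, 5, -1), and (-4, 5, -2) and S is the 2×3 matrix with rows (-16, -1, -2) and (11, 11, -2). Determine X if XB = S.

X = [[4, -4, 3], [1, 2, 0]]

Since B sits to the right of X, X = SB⁻¹.
det B = -3, so B⁻¹ = [[5/3, -2/3, 1/3], [-4, 2, -1], [-40/3, 19/3, -11/3]].
X = SB⁻¹ = [[-16, -1, -2], [11, 11, -2]] · [[5/3, -2/3, 1/3], [-4, 2, -1], [-40/3, 19/3, -11/3]] = [[4, -4, 3], [1, 2, 0]].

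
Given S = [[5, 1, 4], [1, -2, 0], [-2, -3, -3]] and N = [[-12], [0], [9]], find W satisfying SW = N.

W = [[0], [0], [-3]]

S is on the left of W, so left-multiply by S⁻¹: W = S⁻¹N.
det S = 5, so S⁻¹ = [[6/5, -9/5, 8/5], [3/5, -7/5, 4/5], [-7/5, 13/5, -11/5]].
W = S⁻¹N = [[6/5, -9/5, 8/5], [3/5, -7/5, 4/5], [-7/5, 13/5, -11/5]] · [[-12], [0], [9]] = [[0], [0], [-3]].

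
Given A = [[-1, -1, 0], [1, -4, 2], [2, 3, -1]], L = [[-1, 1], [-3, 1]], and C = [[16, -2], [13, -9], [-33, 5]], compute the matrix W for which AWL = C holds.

W = [[-5, 4], [0, 3], [-1, 3]]

Left-multiply by A⁻¹ and right-multiply by L⁻¹: W = A⁻¹CL⁻¹.
det A = -3; the adjugate gives A⁻¹ = [[2/3, 1/3, 2/3], [-5/3, -1/3, -2/3], [-11/3, -1/3, -5/3]].
det L = 2, so L⁻¹ = [[1/2, -1/2], [3/2, -1/2]].
A⁻¹C = [[-7, -1], [-9, 3], [-8, 2]].
W = (A⁻¹C)L⁻¹ = [[-5, 4], [0, 3], [-1, 3]].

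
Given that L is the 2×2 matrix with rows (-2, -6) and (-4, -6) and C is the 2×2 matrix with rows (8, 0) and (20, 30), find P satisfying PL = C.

Since L sits to the right of P, P = CL⁻¹.
det L = -12, so L⁻¹ = [[1/2, -1/2], [-1/3, 1/6]].
P = CL⁻¹ = [[8, 0], [20, 30]] · [[1/2, -1/2], [-1/3, 1/6]] = [[4, -4], [0, -5]].

P = [[4, -4], [0, -5]]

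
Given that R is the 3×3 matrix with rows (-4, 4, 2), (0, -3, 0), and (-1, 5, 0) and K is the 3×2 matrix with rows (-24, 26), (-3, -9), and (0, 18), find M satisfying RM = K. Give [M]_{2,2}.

Since R multiplies M on the left, M = R⁻¹K.
R has determinant -6; R⁻¹ = [[0, -5/3, -1], [0, -1/3, 0], [1/2, -8/3, -2]].
M = R⁻¹K = [[0, -5/3, -1], [0, -1/3, 0], [1/2, -8/3, -2]] · [[-24, 26], [-3, -9], [0, 18]] = [[5, -3], [1, 3], [-4, 1]].

3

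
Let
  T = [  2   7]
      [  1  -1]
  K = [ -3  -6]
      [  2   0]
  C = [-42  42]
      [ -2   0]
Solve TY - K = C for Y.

TY = C + K = [[-45, 36], [0, 0]].
Since T multiplies Y on the left, Y = T⁻¹(C + K).
det T = -9, so T⁻¹ = [[1/9, 7/9], [1/9, -2/9]].
Y = T⁻¹(C + K) = [[-5, 4], [-5, 4]].

Y = [[-5, 4], [-5, 4]]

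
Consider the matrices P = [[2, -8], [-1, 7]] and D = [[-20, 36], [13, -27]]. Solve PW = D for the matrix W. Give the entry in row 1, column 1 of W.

P is on the left of W, so left-multiply by P⁻¹: W = P⁻¹D.
det P = 6, so P⁻¹ = [[7/6, 4/3], [1/6, 1/3]].
W = P⁻¹D = [[7/6, 4/3], [1/6, 1/3]] · [[-20, 36], [13, -27]] = [[-6, 6], [1, -3]].

-6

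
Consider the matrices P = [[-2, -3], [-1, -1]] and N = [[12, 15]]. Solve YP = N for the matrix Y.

Since P sits to the right of Y, Y = NP⁻¹.
det P = -1; the adjugate gives P⁻¹ = [[1, -3], [-1, 2]].
Y = NP⁻¹ = [[12, 15]] · [[1, -3], [-1, 2]] = [[-3, -6]].

Y = [[-3, -6]]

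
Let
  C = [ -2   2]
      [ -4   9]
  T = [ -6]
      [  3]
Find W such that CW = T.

Since C multiplies W on the left, W = C⁻¹T.
det C = -10; the adjugate gives C⁻¹ = [[-9/10, 1/5], [-2/5, 1/5]].
W = C⁻¹T = [[-9/10, 1/5], [-2/5, 1/5]] · [[-6], [3]] = [[6], [3]].

W = [[6], [3]]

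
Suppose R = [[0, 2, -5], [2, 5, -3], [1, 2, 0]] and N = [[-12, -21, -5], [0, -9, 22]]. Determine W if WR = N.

R is on the right of W, so right-multiply by R⁻¹: W = NR⁻¹.
R has determinant -1; R⁻¹ = [[-6, 10, -19], [3, -5, 10], [1, -2, 4]].
W = NR⁻¹ = [[-12, -21, -5], [0, -9, 22]] · [[-6, 10, -19], [3, -5, 10], [1, -2, 4]] = [[4, -5, -2], [-5, 1, -2]].

W = [[4, -5, -2], [-5, 1, -2]]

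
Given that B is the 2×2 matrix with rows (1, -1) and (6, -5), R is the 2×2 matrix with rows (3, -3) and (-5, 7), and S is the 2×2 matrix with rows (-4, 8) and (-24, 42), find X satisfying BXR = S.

X = [[-3, -1], [-5, -3]]

Isolating X: multiply by B⁻¹ from the left and R⁻¹ from the right, so X = B⁻¹SR⁻¹.
B has determinant 1; B⁻¹ = [[-5, 1], [-6, 1]].
R has determinant 6; R⁻¹ = [[7/6, 1/2], [5/6, 1/2]].
B⁻¹S = [[-4, 2], [0, -6]].
X = (B⁻¹S)R⁻¹ = [[-3, -1], [-5, -3]].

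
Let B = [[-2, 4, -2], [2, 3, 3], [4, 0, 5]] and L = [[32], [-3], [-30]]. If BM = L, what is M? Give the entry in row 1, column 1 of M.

0

Since B multiplies M on the left, M = B⁻¹L.
det B = 2, so B⁻¹ = [[15/2, -10, 9], [1, -1, 1], [-6, 8, -7]].
M = B⁻¹L = [[15/2, -10, 9], [1, -1, 1], [-6, 8, -7]] · [[32], [-3], [-30]] = [[0], [5], [-6]].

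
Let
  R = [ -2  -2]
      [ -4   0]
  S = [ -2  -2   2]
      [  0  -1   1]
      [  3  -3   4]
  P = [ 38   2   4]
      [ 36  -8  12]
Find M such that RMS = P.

M = [[3, -5, -1], [2, 5, -2]]

Left-multiply by R⁻¹ and right-multiply by S⁻¹: M = R⁻¹PS⁻¹.
R has determinant -8; R⁻¹ = [[0, -1/4], [-1/2, 1/4]].
det S = 2; the adjugate gives S⁻¹ = [[-1/2, 1, 0], [3/2, -7, 1], [3/2, -6, 1]].
R⁻¹P = [[-9, 2, -3], [-10, -3, 1]].
M = (R⁻¹P)S⁻¹ = [[3, -5, -1], [2, 5, -2]].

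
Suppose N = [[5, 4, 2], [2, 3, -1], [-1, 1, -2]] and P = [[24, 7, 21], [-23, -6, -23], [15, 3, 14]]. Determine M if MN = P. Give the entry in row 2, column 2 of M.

Since N sits to the right of M, M = PN⁻¹.
det N = 5, so N⁻¹ = [[-1, 2, -2], [1, -8/5, 9/5], [1, -9/5, 7/5]].
M = PN⁻¹ = [[24, 7, 21], [-23, -6, -23], [15, 3, 14]] · [[-1, 2, -2], [1, -8/5, 9/5], [1, -9/5, 7/5]] = [[4, -1, -6], [-6, 5, 3], [2, 0, -5]].

5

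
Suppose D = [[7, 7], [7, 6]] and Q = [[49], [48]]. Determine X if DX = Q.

X = [[6], [1]]

Left-multiplying both sides by D⁻¹ gives X = D⁻¹Q.
det D = -7, so D⁻¹ = [[-6/7, 1], [1, -1]].
X = D⁻¹Q = [[-6/7, 1], [1, -1]] · [[49], [48]] = [[6], [1]].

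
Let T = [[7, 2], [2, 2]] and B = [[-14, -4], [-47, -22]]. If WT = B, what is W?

T is on the right of W, so right-multiply by T⁻¹: W = BT⁻¹.
T has determinant 10; T⁻¹ = [[1/5, -1/5], [-1/5, 7/10]].
W = BT⁻¹ = [[-14, -4], [-47, -22]] · [[1/5, -1/5], [-1/5, 7/10]] = [[-2, 0], [-5, -6]].

W = [[-2, 0], [-5, -6]]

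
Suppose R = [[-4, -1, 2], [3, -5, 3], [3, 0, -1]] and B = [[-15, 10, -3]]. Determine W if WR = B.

Right-multiplying both sides by R⁻¹ gives W = BR⁻¹.
det R = -2; the adjugate gives R⁻¹ = [[-5/2, 1/2, -7/2], [-6, 1, -9], [-15/2, 3/2, -23/2]].
W = BR⁻¹ = [[-15, 10, -3]] · [[-5/2, 1/2, -7/2], [-6, 1, -9], [-15/2, 3/2, -23/2]] = [[0, -2, -3]].

W = [[0, -2, -3]]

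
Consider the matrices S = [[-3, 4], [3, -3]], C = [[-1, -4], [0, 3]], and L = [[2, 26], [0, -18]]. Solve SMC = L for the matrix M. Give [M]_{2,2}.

0

Left-multiply by S⁻¹ and right-multiply by C⁻¹: M = S⁻¹LC⁻¹.
det S = -3, so S⁻¹ = [[1, 4/3], [1, 1]].
C has determinant -3; C⁻¹ = [[-1, -4/3], [0, 1/3]].
S⁻¹L = [[2, 2], [2, 8]].
M = (S⁻¹L)C⁻¹ = [[-2, -2], [-2, 0]].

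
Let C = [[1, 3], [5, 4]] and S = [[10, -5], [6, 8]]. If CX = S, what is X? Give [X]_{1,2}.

4

C is on the left of X, so left-multiply by C⁻¹: X = C⁻¹S.
det C = -11; the adjugate gives C⁻¹ = [[-4/11, 3/11], [5/11, -1/11]].
X = C⁻¹S = [[-4/11, 3/11], [5/11, -1/11]] · [[10, -5], [6, 8]] = [[-2, 4], [4, -3]].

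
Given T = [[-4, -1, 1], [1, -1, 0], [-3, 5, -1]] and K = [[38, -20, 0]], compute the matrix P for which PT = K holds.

Since T sits to the right of P, P = KT⁻¹.
T has determinant -3; T⁻¹ = [[-1/3, -4/3, -1/3], [-1/3, -7/3, -1/3], [-2/3, -23/3, -5/3]].
P = KT⁻¹ = [[38, -20, 0]] · [[-1/3, -4/3, -1/3], [-1/3, -7/3, -1/3], [-2/3, -23/3, -5/3]] = [[-6, -4, -6]].

P = [[-6, -4, -6]]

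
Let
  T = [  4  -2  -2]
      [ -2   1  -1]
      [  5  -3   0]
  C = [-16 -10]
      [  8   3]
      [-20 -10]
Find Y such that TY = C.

T is on the left of Y, so left-multiply by T⁻¹: Y = T⁻¹C.
T has determinant -4; T⁻¹ = [[3/4, -3/2, -1], [5/4, -5/2, -2], [-1/4, -1/2, 0]].
Y = T⁻¹C = [[3/4, -3/2, -1], [5/4, -5/2, -2], [-1/4, -1/2, 0]] · [[-16, -10], [8, 3], [-20, -10]] = [[-4, -2], [0, 0], [0, 1]].

Y = [[-4, -2], [0, 0], [0, 1]]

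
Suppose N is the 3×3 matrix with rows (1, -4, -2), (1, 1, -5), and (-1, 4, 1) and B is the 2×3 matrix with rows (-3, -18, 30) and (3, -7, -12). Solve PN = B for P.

Since N sits to the right of P, P = BN⁻¹.
det N = -5, so N⁻¹ = [[-21/5, 4/5, -22/5], [-4/5, 1/5, -3/5], [-1, 0, -1]].
P = BN⁻¹ = [[-3, -18, 30], [3, -7, -12]] · [[-21/5, 4/5, -22/5], [-4/5, 1/5, -3/5], [-1, 0, -1]] = [[-3, -6, -6], [5, 1, 3]].

P = [[-3, -6, -6], [5, 1, 3]]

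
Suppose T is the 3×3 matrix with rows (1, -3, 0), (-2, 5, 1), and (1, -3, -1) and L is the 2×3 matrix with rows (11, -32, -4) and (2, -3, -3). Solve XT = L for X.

X = [[6, -1, 3], [-4, -3, 0]]

Right-multiplying both sides by T⁻¹ gives X = LT⁻¹.
det T = 1, so T⁻¹ = [[-2, -3, -3], [-1, -1, -1], [1, 0, -1]].
X = LT⁻¹ = [[11, -32, -4], [2, -3, -3]] · [[-2, -3, -3], [-1, -1, -1], [1, 0, -1]] = [[6, -1, 3], [-4, -3, 0]].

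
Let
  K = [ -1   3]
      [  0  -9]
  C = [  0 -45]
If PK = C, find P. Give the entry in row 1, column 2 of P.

Since K sits to the right of P, P = CK⁻¹.
det K = 9; the adjugate gives K⁻¹ = [[-1, -1/3], [0, -1/9]].
P = CK⁻¹ = [[0, -45]] · [[-1, -1/3], [0, -1/9]] = [[0, 5]].

5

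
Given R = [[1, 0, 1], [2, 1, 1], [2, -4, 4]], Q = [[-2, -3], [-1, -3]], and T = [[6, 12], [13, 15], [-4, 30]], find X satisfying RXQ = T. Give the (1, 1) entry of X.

Left-multiply by R⁻¹ and right-multiply by Q⁻¹: X = R⁻¹TQ⁻¹.
R has determinant -2; R⁻¹ = [[-4, 2, 1/2], [3, -1, -1/2], [5, -2, -1/2]].
Q has determinant 3; Q⁻¹ = [[-1, 1], [1/3, -2/3]].
R⁻¹T = [[0, -3], [7, 6], [6, 15]].
X = (R⁻¹T)Q⁻¹ = [[-1, 2], [-5, 3], [-1, -4]].

-1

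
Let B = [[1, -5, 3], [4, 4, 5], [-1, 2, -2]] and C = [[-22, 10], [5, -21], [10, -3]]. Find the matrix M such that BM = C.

Left-multiplying both sides by B⁻¹ gives M = B⁻¹C.
det B = 3, so B⁻¹ = [[-6, -4/3, -37/3], [1, 1/3, 7/3], [4, 1, 8]].
M = B⁻¹C = [[-6, -4/3, -37/3], [1, 1/3, 7/3], [4, 1, 8]] · [[-22, 10], [5, -21], [10, -3]] = [[2, 5], [3, -4], [-3, -5]].

M = [[2, 5], [3, -4], [-3, -5]]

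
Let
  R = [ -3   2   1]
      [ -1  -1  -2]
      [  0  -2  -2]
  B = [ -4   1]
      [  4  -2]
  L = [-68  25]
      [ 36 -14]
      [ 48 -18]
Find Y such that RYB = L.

Y = [[-2, 2], [0, 1], [3, -4]]

Isolating Y: multiply by R⁻¹ from the left and B⁻¹ from the right, so Y = R⁻¹LB⁻¹.
R has determinant 4; R⁻¹ = [[-1/2, 1/2, -3/4], [-1/2, 3/2, -7/4], [1/2, -3/2, 5/4]].
B has determinant 4; B⁻¹ = [[-1/2, -1/4], [-1, -1]].
R⁻¹L = [[16, -6], [4, -2], [-28, 11]].
Y = (R⁻¹L)B⁻¹ = [[-2, 2], [0, 1], [3, -4]].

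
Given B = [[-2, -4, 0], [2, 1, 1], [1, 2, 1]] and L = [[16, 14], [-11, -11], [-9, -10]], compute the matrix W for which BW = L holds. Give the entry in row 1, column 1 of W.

-4

Since B multiplies W on the left, W = B⁻¹L.
det B = 6, so B⁻¹ = [[-1/6, 2/3, -2/3], [-1/6, -1/3, 1/3], [1/2, 0, 1]].
W = B⁻¹L = [[-1/6, 2/3, -2/3], [-1/6, -1/3, 1/3], [1/2, 0, 1]] · [[16, 14], [-11, -11], [-9, -10]] = [[-4, -3], [-2, -2], [-1, -3]].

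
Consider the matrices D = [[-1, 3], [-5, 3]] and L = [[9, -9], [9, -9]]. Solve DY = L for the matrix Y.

Left-multiplying both sides by D⁻¹ gives Y = D⁻¹L.
det D = 12; the adjugate gives D⁻¹ = [[1/4, -1/4], [5/12, -1/12]].
Y = D⁻¹L = [[1/4, -1/4], [5/12, -1/12]] · [[9, -9], [9, -9]] = [[0, 0], [3, -3]].

Y = [[0, 0], [3, -3]]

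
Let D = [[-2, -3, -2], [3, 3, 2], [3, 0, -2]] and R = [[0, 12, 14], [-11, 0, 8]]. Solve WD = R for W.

Right-multiplying both sides by D⁻¹ gives W = RD⁻¹.
D has determinant -6; D⁻¹ = [[1, 1, 0], [-2, -5/3, 1/3], [3/2, 3/2, -1/2]].
W = RD⁻¹ = [[0, 12, 14], [-11, 0, 8]] · [[1, 1, 0], [-2, -5/3, 1/3], [3/2, 3/2, -1/2]] = [[-3, 1, -3], [1, 1, -4]].

W = [[-3, 1, -3], [1, 1, -4]]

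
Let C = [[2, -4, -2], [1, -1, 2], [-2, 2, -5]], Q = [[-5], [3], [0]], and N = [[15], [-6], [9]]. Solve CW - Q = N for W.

CW = N + Q = [[10], [-3], [9]].
Since C multiplies W on the left, W = C⁻¹(N + Q).
C has determinant -2; C⁻¹ = [[-1/2, 12, 5], [-1/2, 7, 3], [0, -2, -1]].
W = C⁻¹(N + Q) = [[4], [1], [-3]].

W = [[4], [1], [-3]]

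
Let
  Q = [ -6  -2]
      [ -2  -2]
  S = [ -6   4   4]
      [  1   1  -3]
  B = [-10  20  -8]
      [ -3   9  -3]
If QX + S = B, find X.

QX = B − S = [[-4, 16, -12], [-4, 8, 0]].
Q is on the left of X, so left-multiply by Q⁻¹: X = Q⁻¹(B − S).
Q has determinant 8; Q⁻¹ = [[-1/4, 1/4], [1/4, -3/4]].
X = Q⁻¹(B − S) = [[0, -2, 3], [2, -2, -3]].

X = [[0, -2, 3], [2, -2, -3]]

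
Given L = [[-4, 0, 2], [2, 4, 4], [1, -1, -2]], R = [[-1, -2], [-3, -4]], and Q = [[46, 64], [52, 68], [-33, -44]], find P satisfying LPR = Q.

Isolating P: multiply by L⁻¹ from the left and R⁻¹ from the right, so P = L⁻¹QR⁻¹.
det L = 4, so L⁻¹ = [[-1, -1/2, -2], [2, 3/2, 5], [-3/2, -1, -4]].
R has determinant -2; R⁻¹ = [[2, -1], [-3/2, 1/2]].
L⁻¹Q = [[-6, -10], [5, 10], [11, 12]].
P = (L⁻¹Q)R⁻¹ = [[3, 1], [-5, 0], [4, -5]].

P = [[3, 1], [-5, 0], [4, -5]]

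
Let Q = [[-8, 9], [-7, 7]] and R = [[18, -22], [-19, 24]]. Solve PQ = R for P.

Right-multiplying both sides by Q⁻¹ gives P = RQ⁻¹.
Q has determinant 7; Q⁻¹ = [[1, -9/7], [1, -8/7]].
P = RQ⁻¹ = [[18, -22], [-19, 24]] · [[1, -9/7], [1, -8/7]] = [[-4, 2], [5, -3]].

P = [[-4, 2], [5, -3]]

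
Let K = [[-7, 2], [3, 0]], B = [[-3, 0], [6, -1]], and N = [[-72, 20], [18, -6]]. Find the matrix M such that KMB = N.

M = [[2, 2], [-1, -3]]

Left-multiply by K⁻¹ and right-multiply by B⁻¹: M = K⁻¹NB⁻¹.
K has determinant -6; K⁻¹ = [[0, 1/3], [1/2, 7/6]].
B has determinant 3; B⁻¹ = [[-1/3, 0], [-2, -1]].
K⁻¹N = [[6, -2], [-15, 3]].
M = (K⁻¹N)B⁻¹ = [[2, 2], [-1, -3]].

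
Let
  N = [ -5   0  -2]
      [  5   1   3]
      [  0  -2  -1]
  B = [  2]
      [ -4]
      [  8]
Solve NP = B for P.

P = [[-2], [-6], [4]]

Left-multiplying both sides by N⁻¹ gives P = N⁻¹B.
det N = -5; the adjugate gives N⁻¹ = [[-1, -4/5, -2/5], [-1, -1, -1], [2, 2, 1]].
P = N⁻¹B = [[-1, -4/5, -2/5], [-1, -1, -1], [2, 2, 1]] · [[2], [-4], [8]] = [[-2], [-6], [4]].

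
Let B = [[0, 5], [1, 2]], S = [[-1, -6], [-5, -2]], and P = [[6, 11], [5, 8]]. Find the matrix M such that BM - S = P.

M = [[-2, 4], [1, 1]]

BM = P + S = [[5, 5], [0, 6]].
Since B multiplies M on the left, M = B⁻¹(P + S).
det B = -5; the adjugate gives B⁻¹ = [[-2/5, 1], [1/5, 0]].
M = B⁻¹(P + S) = [[-2, 4], [1, 1]].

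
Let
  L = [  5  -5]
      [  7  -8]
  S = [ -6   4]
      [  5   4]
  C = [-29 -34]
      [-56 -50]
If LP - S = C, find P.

LP = C + S = [[-35, -30], [-51, -46]].
Left-multiplying both sides by L⁻¹ gives P = L⁻¹(C + S).
L has determinant -5; L⁻¹ = [[8/5, -1], [7/5, -1]].
P = L⁻¹(C + S) = [[-5, -2], [2, 4]].

P = [[-5, -2], [2, 4]]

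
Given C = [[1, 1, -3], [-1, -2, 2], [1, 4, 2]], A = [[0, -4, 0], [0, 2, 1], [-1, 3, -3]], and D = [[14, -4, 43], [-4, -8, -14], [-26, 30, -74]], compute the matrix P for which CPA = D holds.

Isolating P: multiply by C⁻¹ from the left and A⁻¹ from the right, so P = C⁻¹DA⁻¹.
det C = -2, so C⁻¹ = [[6, 7, 2], [-2, -5/2, -1/2], [1, 3/2, 1/2]].
det A = 4, so A⁻¹ = [[-9/4, -3, -1], [-1/4, 0, 0], [1/2, 1, 0]].
C⁻¹D = [[4, -20, 12], [-5, 13, -14], [-5, -1, -15]].
P = (C⁻¹D)A⁻¹ = [[2, 0, -4], [1, 1, 5], [4, 0, 5]].

P = [[2, 0, -4], [1, 1, 5], [4, 0, 5]]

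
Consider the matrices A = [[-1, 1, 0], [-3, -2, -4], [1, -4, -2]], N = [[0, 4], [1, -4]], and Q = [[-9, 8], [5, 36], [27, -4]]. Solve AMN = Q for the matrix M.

M = [[4, 5], [-3, -4], [-5, -3]]

M = A⁻¹QN⁻¹ (apply A⁻¹ on the left and N⁻¹ on the right).
det A = 2, so A⁻¹ = [[-6, 1, -2], [-5, 1, -2], [7, -3/2, 5/2]].
det N = -4; the adjugate gives N⁻¹ = [[1, 1], [1/4, 0]].
A⁻¹Q = [[5, -4], [-4, 4], [-3, -8]].
M = (A⁻¹Q)N⁻¹ = [[4, 5], [-3, -4], [-5, -3]].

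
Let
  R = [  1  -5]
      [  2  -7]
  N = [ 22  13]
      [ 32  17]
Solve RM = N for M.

Left-multiplying both sides by R⁻¹ gives M = R⁻¹N.
det R = 3; the adjugate gives R⁻¹ = [[-7/3, 5/3], [-2/3, 1/3]].
M = R⁻¹N = [[-7/3, 5/3], [-2/3, 1/3]] · [[22, 13], [32, 17]] = [[2, -2], [-4, -3]].

M = [[2, -2], [-4, -3]]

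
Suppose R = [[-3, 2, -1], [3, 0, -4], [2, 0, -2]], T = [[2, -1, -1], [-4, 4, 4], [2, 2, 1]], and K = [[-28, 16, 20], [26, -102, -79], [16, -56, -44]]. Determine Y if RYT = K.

Y = [[0, -2, -1], [0, 1, -1], [-4, 1, 5]]

Isolating Y: multiply by R⁻¹ from the left and T⁻¹ from the right, so Y = R⁻¹KT⁻¹.
R has determinant -4; R⁻¹ = [[0, -1, 2], [1/2, -2, 15/4], [0, -1, 3/2]].
det T = -4, so T⁻¹ = [[1, 1/4, 0], [-3, -1, 1], [4, 3/2, -1]].
R⁻¹K = [[6, -10, -9], [-6, 2, 3], [-2, 18, 13]].
Y = (R⁻¹K)T⁻¹ = [[0, -2, -1], [0, 1, -1], [-4, 1, 5]].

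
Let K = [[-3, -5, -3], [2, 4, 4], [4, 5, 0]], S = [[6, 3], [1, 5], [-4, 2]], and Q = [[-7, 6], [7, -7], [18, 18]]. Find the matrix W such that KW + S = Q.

KW = Q − S = [[-13, 3], [6, -12], [22, 16]].
K is on the left of W, so left-multiply by K⁻¹: W = K⁻¹(Q − S).
det K = -2, so K⁻¹ = [[10, 15/2, 4], [-8, -6, -3], [3, 5/2, 1]].
W = K⁻¹(Q − S) = [[3, 4], [2, 0], [-2, -5]].

W = [[3, 4], [2, 0], [-2, -5]]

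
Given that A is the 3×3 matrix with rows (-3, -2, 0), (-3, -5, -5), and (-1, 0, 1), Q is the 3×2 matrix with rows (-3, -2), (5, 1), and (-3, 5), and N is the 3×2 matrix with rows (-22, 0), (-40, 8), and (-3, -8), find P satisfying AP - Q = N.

P = [[5, 2], [5, -2], [-1, -1]]

AP = N + Q = [[-25, -2], [-35, 9], [-6, -3]].
Left-multiplying both sides by A⁻¹ gives P = A⁻¹(N + Q).
A has determinant -1; A⁻¹ = [[5, -2, -10], [-8, 3, 15], [5, -2, -9]].
P = A⁻¹(N + Q) = [[5, 2], [5, -2], [-1, -1]].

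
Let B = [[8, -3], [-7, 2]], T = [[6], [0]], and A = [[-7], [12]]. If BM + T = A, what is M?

BM = A − T = [[-13], [12]].
Since B multiplies M on the left, M = B⁻¹(A − T).
det B = -5; the adjugate gives B⁻¹ = [[-2/5, -3/5], [-7/5, -8/5]].
M = B⁻¹(A − T) = [[-2], [-1]].

M = [[-2], [-1]]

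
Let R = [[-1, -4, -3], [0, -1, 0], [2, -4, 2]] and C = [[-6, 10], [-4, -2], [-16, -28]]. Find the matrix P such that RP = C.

P = [[5, -6], [4, 2], [-5, -4]]

R is on the left of P, so left-multiply by R⁻¹: P = R⁻¹C.
R has determinant -4; R⁻¹ = [[1/2, -5, 3/4], [0, -1, 0], [-1/2, 3, -1/4]].
P = R⁻¹C = [[1/2, -5, 3/4], [0, -1, 0], [-1/2, 3, -1/4]] · [[-6, 10], [-4, -2], [-16, -28]] = [[5, -6], [4, 2], [-5, -4]].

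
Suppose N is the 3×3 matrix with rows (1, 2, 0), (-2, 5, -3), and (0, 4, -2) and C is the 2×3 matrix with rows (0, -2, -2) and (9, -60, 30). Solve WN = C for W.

Right-multiplying both sides by N⁻¹ gives W = CN⁻¹.
det N = -6; the adjugate gives N⁻¹ = [[-1/3, -2/3, 1], [2/3, 1/3, -1/2], [4/3, 2/3, -3/2]].
W = CN⁻¹ = [[0, -2, -2], [9, -60, 30]] · [[-1/3, -2/3, 1], [2/3, 1/3, -1/2], [4/3, 2/3, -3/2]] = [[-4, -2, 4], [-3, -6, -6]].

W = [[-4, -2, 4], [-3, -6, -6]]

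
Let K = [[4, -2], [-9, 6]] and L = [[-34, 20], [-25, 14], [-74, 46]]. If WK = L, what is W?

W = [[-4, 2], [-4, 1], [-5, 6]]

Since K sits to the right of W, W = LK⁻¹.
det K = 6, so K⁻¹ = [[1, 1/3], [3/2, 2/3]].
W = LK⁻¹ = [[-34, 20], [-25, 14], [-74, 46]] · [[1, 1/3], [3/2, 2/3]] = [[-4, 2], [-4, 1], [-5, 6]].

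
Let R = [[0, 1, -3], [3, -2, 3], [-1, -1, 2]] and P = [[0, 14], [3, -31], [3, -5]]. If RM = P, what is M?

Left-multiplying both sides by R⁻¹ gives M = R⁻¹P.
det R = 6, so R⁻¹ = [[-1/6, 1/6, -1/2], [-3/2, -1/2, -3/2], [-5/6, -1/6, -1/2]].
M = R⁻¹P = [[-1/6, 1/6, -1/2], [-3/2, -1/2, -3/2], [-5/6, -1/6, -1/2]] · [[0, 14], [3, -31], [3, -5]] = [[-1, -5], [-6, 2], [-2, -4]].

M = [[-1, -5], [-6, 2], [-2, -4]]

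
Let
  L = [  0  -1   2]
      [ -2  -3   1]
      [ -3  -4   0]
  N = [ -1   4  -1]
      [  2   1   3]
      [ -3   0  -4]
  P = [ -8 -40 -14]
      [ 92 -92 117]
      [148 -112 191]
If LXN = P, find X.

X = [[5, -4, 5], [4, 0, 4], [-3, 0, 5]]

X = L⁻¹PN⁻¹ (apply L⁻¹ on the left and N⁻¹ on the right).
det L = 1, so L⁻¹ = [[4, -8, 5], [-3, 6, -4], [-1, 3, -2]].
N has determinant -3; N⁻¹ = [[4/3, -16/3, -13/3], [1/3, -1/3, -1/3], [-1, 4, 3]].
L⁻¹P = [[-28, 16, -37], [-16, 16, -20], [-12, -12, -17]].
X = (L⁻¹P)N⁻¹ = [[5, -4, 5], [4, 0, 4], [-3, 0, 5]].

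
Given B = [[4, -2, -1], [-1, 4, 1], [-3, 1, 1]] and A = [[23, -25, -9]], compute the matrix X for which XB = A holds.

Right-multiplying both sides by B⁻¹ gives X = AB⁻¹.
B has determinant 5; B⁻¹ = [[3/5, 1/5, 2/5], [-2/5, 1/5, -3/5], [11/5, 2/5, 14/5]].
X = AB⁻¹ = [[23, -25, -9]] · [[3/5, 1/5, 2/5], [-2/5, 1/5, -3/5], [11/5, 2/5, 14/5]] = [[4, -4, -1]].

X = [[4, -4, -1]]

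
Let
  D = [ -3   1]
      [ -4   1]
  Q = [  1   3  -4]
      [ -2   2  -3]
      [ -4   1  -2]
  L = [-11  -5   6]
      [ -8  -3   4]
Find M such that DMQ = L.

M = D⁻¹LQ⁻¹ (apply D⁻¹ on the left and Q⁻¹ on the right).
D has determinant 1; D⁻¹ = [[1, -1], [4, -3]].
det Q = -1; the adjugate gives Q⁻¹ = [[1, -2, 1], [-8, 18, -11], [-6, 13, -8]].
D⁻¹L = [[-3, -2, 2], [-20, -11, 12]].
M = (D⁻¹L)Q⁻¹ = [[1, -4, 3], [-4, -2, 5]].

M = [[1, -4, 3], [-4, -2, 5]]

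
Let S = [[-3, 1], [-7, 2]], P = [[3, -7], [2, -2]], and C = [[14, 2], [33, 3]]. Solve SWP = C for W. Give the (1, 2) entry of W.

W = S⁻¹CP⁻¹ (apply S⁻¹ on the left and P⁻¹ on the right).
det S = 1; the adjugate gives S⁻¹ = [[2, -1], [7, -3]].
det P = 8; the adjugate gives P⁻¹ = [[-1/4, 7/8], [-1/4, 3/8]].
S⁻¹C = [[-5, 1], [-1, 5]].
W = (S⁻¹C)P⁻¹ = [[1, -4], [-1, 1]].

-4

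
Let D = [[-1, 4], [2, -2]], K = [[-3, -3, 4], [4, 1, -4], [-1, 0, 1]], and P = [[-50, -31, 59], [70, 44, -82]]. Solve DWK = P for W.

Isolating W: multiply by D⁻¹ from the left and K⁻¹ from the right, so W = D⁻¹PK⁻¹.
det D = -6; the adjugate gives D⁻¹ = [[1/3, 2/3], [1/3, 1/6]].
K has determinant 1; K⁻¹ = [[1, 3, 8], [0, 1, 4], [1, 3, 9]].
D⁻¹P = [[30, 19, -35], [-5, -3, 6]].
W = (D⁻¹P)K⁻¹ = [[-5, 4, 1], [1, 0, 2]].

W = [[-5, 4, 1], [1, 0, 2]]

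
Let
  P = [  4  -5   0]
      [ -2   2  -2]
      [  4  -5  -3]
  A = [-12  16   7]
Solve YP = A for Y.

Since P sits to the right of Y, Y = AP⁻¹.
det P = 6, so P⁻¹ = [[-8/3, -5/2, 5/3], [-7/3, -2, 4/3], [1/3, 0, -1/3]].
Y = AP⁻¹ = [[-12, 16, 7]] · [[-8/3, -5/2, 5/3], [-7/3, -2, 4/3], [1/3, 0, -1/3]] = [[-3, -2, -1]].

Y = [[-3, -2, -1]]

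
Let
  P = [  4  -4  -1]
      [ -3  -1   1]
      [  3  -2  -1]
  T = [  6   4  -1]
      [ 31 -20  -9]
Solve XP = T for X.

X = [[3, -4, -6], [4, -2, 3]]

Since P sits to the right of X, X = TP⁻¹.
det P = 3; the adjugate gives P⁻¹ = [[1, -2/3, -5/3], [0, -1/3, -1/3], [3, -4/3, -16/3]].
X = TP⁻¹ = [[6, 4, -1], [31, -20, -9]] · [[1, -2/3, -5/3], [0, -1/3, -1/3], [3, -4/3, -16/3]] = [[3, -4, -6], [4, -2, 3]].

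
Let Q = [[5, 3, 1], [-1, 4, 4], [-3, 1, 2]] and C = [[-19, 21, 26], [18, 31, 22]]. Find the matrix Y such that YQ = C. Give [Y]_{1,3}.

Since Q sits to the right of Y, Y = CQ⁻¹.
Q has determinant 1; Q⁻¹ = [[4, -5, 8], [-10, 13, -21], [11, -14, 23]].
Y = CQ⁻¹ = [[-19, 21, 26], [18, 31, 22]] · [[4, -5, 8], [-10, 13, -21], [11, -14, 23]] = [[0, 4, 5], [4, 5, -1]].

5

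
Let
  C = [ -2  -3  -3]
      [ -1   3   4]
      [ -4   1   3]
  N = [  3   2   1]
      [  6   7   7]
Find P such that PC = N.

P = [[0, 1, -1], [-4, -2, 1]]

C is on the right of P, so right-multiply by C⁻¹: P = NC⁻¹.
det C = -4, so C⁻¹ = [[-5/4, -3/2, 3/4], [13/4, 9/2, -11/4], [-11/4, -7/2, 9/4]].
P = NC⁻¹ = [[3, 2, 1], [6, 7, 7]] · [[-5/4, -3/2, 3/4], [13/4, 9/2, -11/4], [-11/4, -7/2, 9/4]] = [[0, 1, -1], [-4, -2, 1]].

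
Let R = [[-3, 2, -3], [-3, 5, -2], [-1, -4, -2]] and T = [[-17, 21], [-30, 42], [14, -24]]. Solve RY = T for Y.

Left-multiplying both sides by R⁻¹ gives Y = R⁻¹T.
det R = -5, so R⁻¹ = [[18/5, -16/5, -11/5], [4/5, -3/5, -3/5], [-17/5, 14/5, 9/5]].
Y = R⁻¹T = [[18/5, -16/5, -11/5], [4/5, -3/5, -3/5], [-17/5, 14/5, 9/5]] · [[-17, 21], [-30, 42], [14, -24]] = [[4, -6], [-4, 6], [-1, 3]].

Y = [[4, -6], [-4, 6], [-1, 3]]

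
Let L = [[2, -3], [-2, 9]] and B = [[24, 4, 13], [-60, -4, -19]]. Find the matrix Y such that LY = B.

Y = [[3, 2, 5], [-6, 0, -1]]

L is on the left of Y, so left-multiply by L⁻¹: Y = L⁻¹B.
det L = 12, so L⁻¹ = [[3/4, 1/4], [1/6, 1/6]].
Y = L⁻¹B = [[3/4, 1/4], [1/6, 1/6]] · [[24, 4, 13], [-60, -4, -19]] = [[3, 2, 5], [-6, 0, -1]].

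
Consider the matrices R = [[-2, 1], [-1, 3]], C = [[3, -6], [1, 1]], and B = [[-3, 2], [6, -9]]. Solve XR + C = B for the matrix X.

X = [[2, 2], [-1, -3]]

XR = B − C = [[-6, 8], [5, -10]].
Right-multiplying both sides by R⁻¹ gives X = (B − C)R⁻¹.
det R = -5; the adjugate gives R⁻¹ = [[-3/5, 1/5], [-1/5, 2/5]].
X = (B − C)R⁻¹ = [[2, 2], [-1, -3]].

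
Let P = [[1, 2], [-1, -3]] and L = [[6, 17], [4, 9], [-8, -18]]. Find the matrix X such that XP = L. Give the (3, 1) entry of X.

-6

P is on the right of X, so right-multiply by P⁻¹: X = LP⁻¹.
det P = -1, so P⁻¹ = [[3, 2], [-1, -1]].
X = LP⁻¹ = [[6, 17], [4, 9], [-8, -18]] · [[3, 2], [-1, -1]] = [[1, -5], [3, -1], [-6, 2]].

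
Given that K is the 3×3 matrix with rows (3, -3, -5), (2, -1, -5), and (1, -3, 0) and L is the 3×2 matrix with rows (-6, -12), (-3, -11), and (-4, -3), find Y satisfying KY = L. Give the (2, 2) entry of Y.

2

Since K multiplies Y on the left, Y = K⁻¹L.
det K = -5; the adjugate gives K⁻¹ = [[3, -3, -2], [1, -1, -1], [1, -6/5, -3/5]].
Y = K⁻¹L = [[3, -3, -2], [1, -1, -1], [1, -6/5, -3/5]] · [[-6, -12], [-3, -11], [-4, -3]] = [[-1, 3], [1, 2], [0, 3]].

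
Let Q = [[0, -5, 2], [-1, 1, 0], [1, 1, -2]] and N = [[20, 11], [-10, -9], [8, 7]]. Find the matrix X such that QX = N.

Left-multiplying both sides by Q⁻¹ gives X = Q⁻¹N.
Q has determinant 6; Q⁻¹ = [[-1/3, -4/3, -1/3], [-1/3, -1/3, -1/3], [-1/3, -5/6, -5/6]].
X = Q⁻¹N = [[-1/3, -4/3, -1/3], [-1/3, -1/3, -1/3], [-1/3, -5/6, -5/6]] · [[20, 11], [-10, -9], [8, 7]] = [[4, 6], [-6, -3], [-5, -2]].

X = [[4, 6], [-6, -3], [-5, -2]]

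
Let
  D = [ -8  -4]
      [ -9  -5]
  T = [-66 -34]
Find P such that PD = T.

P = [[6, 2]]

Right-multiplying both sides by D⁻¹ gives P = TD⁻¹.
det D = 4, so D⁻¹ = [[-5/4, 1], [9/4, -2]].
P = TD⁻¹ = [[-66, -34]] · [[-5/4, 1], [9/4, -2]] = [[6, 2]].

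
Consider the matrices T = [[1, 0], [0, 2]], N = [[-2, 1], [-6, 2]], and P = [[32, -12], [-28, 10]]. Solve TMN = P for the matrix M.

M = T⁻¹PN⁻¹ (apply T⁻¹ on the left and N⁻¹ on the right).
T has determinant 2; T⁻¹ = [[1, 0], [0, 1/2]].
N has determinant 2; N⁻¹ = [[1, -1/2], [3, -1]].
T⁻¹P = [[32, -12], [-14, 5]].
M = (T⁻¹P)N⁻¹ = [[-4, -4], [1, 2]].

M = [[-4, -4], [1, 2]]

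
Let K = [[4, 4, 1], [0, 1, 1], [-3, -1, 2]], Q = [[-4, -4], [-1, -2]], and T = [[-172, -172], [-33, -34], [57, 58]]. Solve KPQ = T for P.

P = [[5, -4], [5, 5], [3, -4]]

P = K⁻¹TQ⁻¹ (apply K⁻¹ on the left and Q⁻¹ on the right).
det K = 3, so K⁻¹ = [[1, -3, 1], [-1, 11/3, -4/3], [1, -8/3, 4/3]].
det Q = 4, so Q⁻¹ = [[-1/2, 1], [1/4, -1]].
K⁻¹T = [[-16, -12], [-25, -30], [-8, -4]].
P = (K⁻¹T)Q⁻¹ = [[5, -4], [5, 5], [3, -4]].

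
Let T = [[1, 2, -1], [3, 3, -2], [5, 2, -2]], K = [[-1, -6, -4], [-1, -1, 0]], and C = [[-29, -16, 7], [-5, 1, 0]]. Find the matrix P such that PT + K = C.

P = [[3, -2, -5], [0, 2, -2]]

PT = C − K = [[-28, -10, 11], [-4, 2, 0]].
Since T sits to the right of P, P = (C − K)T⁻¹.
det T = -1, so T⁻¹ = [[2, -2, 1], [4, -3, 1], [9, -8, 3]].
P = (C − K)T⁻¹ = [[3, -2, -5], [0, 2, -2]].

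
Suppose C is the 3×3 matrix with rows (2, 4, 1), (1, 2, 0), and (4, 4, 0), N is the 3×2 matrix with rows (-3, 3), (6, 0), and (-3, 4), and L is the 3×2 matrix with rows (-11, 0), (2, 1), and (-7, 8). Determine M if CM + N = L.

M = [[2, 1], [-3, 0], [0, -5]]

CM = L − N = [[-8, -3], [-4, 1], [-4, 4]].
Left-multiplying both sides by C⁻¹ gives M = C⁻¹(L − N).
det C = -4; the adjugate gives C⁻¹ = [[0, -1, 1/2], [0, 1, -1/4], [1, -2, 0]].
M = C⁻¹(L − N) = [[2, 1], [-3, 0], [0, -5]].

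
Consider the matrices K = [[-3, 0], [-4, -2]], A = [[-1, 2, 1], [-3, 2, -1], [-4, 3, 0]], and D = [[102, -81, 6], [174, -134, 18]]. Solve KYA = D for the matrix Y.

Y = [[2, 4, 5], [0, 5, 1]]

Left-multiply by K⁻¹ and right-multiply by A⁻¹: Y = K⁻¹DA⁻¹.
det K = 6; the adjugate gives K⁻¹ = [[-1/3, 0], [2/3, -1/2]].
det A = 4, so A⁻¹ = [[3/4, 3/4, -1], [1, 1, -1], [-1/4, -5/4, 1]].
K⁻¹D = [[-34, 27, -2], [-19, 13, -5]].
Y = (K⁻¹D)A⁻¹ = [[2, 4, 5], [0, 5, 1]].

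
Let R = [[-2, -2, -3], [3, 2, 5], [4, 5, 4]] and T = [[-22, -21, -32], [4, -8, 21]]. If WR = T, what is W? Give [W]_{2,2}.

6

Right-multiplying both sides by R⁻¹ gives W = TR⁻¹.
det R = -3; the adjugate gives R⁻¹ = [[17/3, 7/3, 4/3], [-8/3, -4/3, -1/3], [-7/3, -2/3, -2/3]].
W = TR⁻¹ = [[-22, -21, -32], [4, -8, 21]] · [[17/3, 7/3, 4/3], [-8/3, -4/3, -1/3], [-7/3, -2/3, -2/3]] = [[6, -2, -1], [-5, 6, -6]].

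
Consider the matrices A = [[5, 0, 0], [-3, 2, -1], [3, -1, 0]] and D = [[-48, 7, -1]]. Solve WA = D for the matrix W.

W = [[-6, 1, -5]]

A is on the right of W, so right-multiply by A⁻¹: W = DA⁻¹.
det A = -5; the adjugate gives A⁻¹ = [[1/5, 0, 0], [3/5, 0, -1], [3/5, -1, -2]].
W = DA⁻¹ = [[-48, 7, -1]] · [[1/5, 0, 0], [3/5, 0, -1], [3/5, -1, -2]] = [[-6, 1, -5]].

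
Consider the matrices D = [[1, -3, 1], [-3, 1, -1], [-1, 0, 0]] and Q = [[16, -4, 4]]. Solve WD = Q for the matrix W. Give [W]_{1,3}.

-4

Since D sits to the right of W, W = QD⁻¹.
det D = -2, so D⁻¹ = [[0, 0, -1], [-1/2, -1/2, 1], [-1/2, -3/2, 4]].
W = QD⁻¹ = [[16, -4, 4]] · [[0, 0, -1], [-1/2, -1/2, 1], [-1/2, -3/2, 4]] = [[0, -4, -4]].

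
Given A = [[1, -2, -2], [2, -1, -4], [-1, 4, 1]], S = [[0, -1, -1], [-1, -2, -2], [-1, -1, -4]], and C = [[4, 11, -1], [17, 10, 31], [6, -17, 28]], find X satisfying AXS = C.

X = [[1, 2, -4], [5, 2, -5], [-5, 3, 1]]

X = A⁻¹CS⁻¹ (apply A⁻¹ on the left and S⁻¹ on the right).
det A = -3; the adjugate gives A⁻¹ = [[-5, 2, -2], [-2/3, 1/3, 0], [-7/3, 2/3, -1]].
S has determinant 3; S⁻¹ = [[2, -1, 0], [-2/3, -1/3, 1/3], [-1/3, 1/3, -1/3]].
A⁻¹C = [[2, -1, 11], [3, -4, 11], [-4, -2, -5]].
X = (A⁻¹C)S⁻¹ = [[1, 2, -4], [5, 2, -5], [-5, 3, 1]].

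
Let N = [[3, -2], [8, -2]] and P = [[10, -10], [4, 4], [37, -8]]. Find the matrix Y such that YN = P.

Y = [[6, -1], [-4, 2], [-1, 5]]

N is on the right of Y, so right-multiply by N⁻¹: Y = PN⁻¹.
det N = 10; the adjugate gives N⁻¹ = [[-1/5, 1/5], [-4/5, 3/10]].
Y = PN⁻¹ = [[10, -10], [4, 4], [37, -8]] · [[-1/5, 1/5], [-4/5, 3/10]] = [[6, -1], [-4, 2], [-1, 5]].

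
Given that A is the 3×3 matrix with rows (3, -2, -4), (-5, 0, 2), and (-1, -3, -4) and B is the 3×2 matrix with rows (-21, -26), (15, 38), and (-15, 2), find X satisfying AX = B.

Left-multiplying both sides by A⁻¹ gives X = A⁻¹B.
det A = 2, so A⁻¹ = [[3, 2, -2], [-11, -8, 7], [15/2, 11/2, -5]].
X = A⁻¹B = [[3, 2, -2], [-11, -8, 7], [15/2, 11/2, -5]] · [[-21, -26], [15, 38], [-15, 2]] = [[-3, -6], [6, -4], [0, 4]].

X = [[-3, -6], [6, -4], [0, 4]]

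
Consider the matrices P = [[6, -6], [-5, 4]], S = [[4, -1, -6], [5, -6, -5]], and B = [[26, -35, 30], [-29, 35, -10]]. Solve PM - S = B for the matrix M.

PM = B + S = [[30, -36, 24], [-24, 29, -15]].
P is on the left of M, so left-multiply by P⁻¹: M = P⁻¹(B + S).
det P = -6; the adjugate gives P⁻¹ = [[-2/3, -1], [-5/6, -1]].
M = P⁻¹(B + S) = [[4, -5, -1], [-1, 1, -5]].

M = [[4, -5, -1], [-1, 1, -5]]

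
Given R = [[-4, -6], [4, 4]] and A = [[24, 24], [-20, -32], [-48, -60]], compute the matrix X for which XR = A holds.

R is on the right of X, so right-multiply by R⁻¹: X = AR⁻¹.
det R = 8; the adjugate gives R⁻¹ = [[1/2, 3/4], [-1/2, -1/2]].
X = AR⁻¹ = [[24, 24], [-20, -32], [-48, -60]] · [[1/2, 3/4], [-1/2, -1/2]] = [[0, 6], [6, 1], [6, -6]].

X = [[0, 6], [6, 1], [6, -6]]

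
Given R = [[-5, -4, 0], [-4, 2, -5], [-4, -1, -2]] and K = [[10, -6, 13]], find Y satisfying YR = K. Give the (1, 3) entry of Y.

R is on the right of Y, so right-multiply by R⁻¹: Y = KR⁻¹.
det R = -3, so R⁻¹ = [[3, 8/3, -20/3], [-4, -10/3, 25/3], [-4, -11/3, 26/3]].
Y = KR⁻¹ = [[10, -6, 13]] · [[3, 8/3, -20/3], [-4, -10/3, 25/3], [-4, -11/3, 26/3]] = [[2, -1, -4]].

-4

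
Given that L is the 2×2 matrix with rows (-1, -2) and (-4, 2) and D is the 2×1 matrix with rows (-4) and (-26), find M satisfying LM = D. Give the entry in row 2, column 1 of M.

-1

Since L multiplies M on the left, M = L⁻¹D.
L has determinant -10; L⁻¹ = [[-1/5, -1/5], [-2/5, 1/10]].
M = L⁻¹D = [[-1/5, -1/5], [-2/5, 1/10]] · [[-4], [-26]] = [[6], [-1]].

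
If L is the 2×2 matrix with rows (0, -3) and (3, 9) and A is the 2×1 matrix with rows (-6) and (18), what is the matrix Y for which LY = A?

Since L multiplies Y on the left, Y = L⁻¹A.
L has determinant 9; L⁻¹ = [[1, 1/3], [-1/3, 0]].
Y = L⁻¹A = [[1, 1/3], [-1/3, 0]] · [[-6], [18]] = [[0], [2]].

Y = [[0], [2]]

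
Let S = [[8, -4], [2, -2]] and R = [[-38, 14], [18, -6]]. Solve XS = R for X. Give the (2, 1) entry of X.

3

Right-multiplying both sides by S⁻¹ gives X = RS⁻¹.
det S = -8; the adjugate gives S⁻¹ = [[1/4, -1/2], [1/4, -1]].
X = RS⁻¹ = [[-38, 14], [18, -6]] · [[1/4, -1/2], [1/4, -1]] = [[-6, 5], [3, -3]].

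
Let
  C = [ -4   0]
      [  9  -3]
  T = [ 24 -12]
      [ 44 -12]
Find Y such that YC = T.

Y = [[3, 4], [-2, 4]]

Since C sits to the right of Y, Y = TC⁻¹.
det C = 12; the adjugate gives C⁻¹ = [[-1/4, 0], [-3/4, -1/3]].
Y = TC⁻¹ = [[24, -12], [44, -12]] · [[-1/4, 0], [-3/4, -1/3]] = [[3, 4], [-2, 4]].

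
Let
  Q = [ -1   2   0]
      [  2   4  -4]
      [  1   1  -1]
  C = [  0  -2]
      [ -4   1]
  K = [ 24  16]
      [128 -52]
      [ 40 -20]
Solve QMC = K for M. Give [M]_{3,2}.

1

Left-multiply by Q⁻¹ and right-multiply by C⁻¹: M = Q⁻¹KC⁻¹.
Q has determinant -4; Q⁻¹ = [[0, -1/2, 2], [1/2, -1/4, 1], [1/2, -3/4, 2]].
det C = -8, so C⁻¹ = [[-1/8, -1/4], [-1/2, 0]].
Q⁻¹K = [[16, -14], [20, 1], [-4, 7]].
M = (Q⁻¹K)C⁻¹ = [[5, -4], [-3, -5], [-3, 1]].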